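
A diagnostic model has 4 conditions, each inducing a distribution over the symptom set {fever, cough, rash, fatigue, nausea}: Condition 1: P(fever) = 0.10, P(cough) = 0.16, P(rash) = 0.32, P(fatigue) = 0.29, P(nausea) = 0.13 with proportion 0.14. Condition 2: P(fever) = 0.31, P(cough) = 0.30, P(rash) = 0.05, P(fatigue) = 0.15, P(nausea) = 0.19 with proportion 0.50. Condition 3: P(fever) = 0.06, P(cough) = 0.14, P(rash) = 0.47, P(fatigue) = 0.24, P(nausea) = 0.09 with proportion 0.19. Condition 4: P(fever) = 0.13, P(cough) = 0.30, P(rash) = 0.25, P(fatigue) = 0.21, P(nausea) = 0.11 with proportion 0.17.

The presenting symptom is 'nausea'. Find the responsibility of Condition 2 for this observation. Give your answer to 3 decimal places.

P(component k | x) = w_k·f_k(x) / marginal(x), where marginal(x) = Σ_j w_j·f_j(x).
Categorical probabilities:
  p_1 = 0.13
  p_2 = 0.19
  p_3 = 0.09
  p_4 = 0.11
Weight by the priors:
  w_1·p_1 = 0.14 × 0.13 = 0.0182
  w_2·p_2 = 0.50 × 0.19 = 0.095
  w_3·p_3 = 0.19 × 0.09 = 0.0171
  w_4·p_4 = 0.17 × 0.11 = 0.0187
Sum: 0.0182 + 0.095 + 0.0171 + 0.0187 = 0.149
P(Condition 2 | 'nausea') ≈ 0.638

0.638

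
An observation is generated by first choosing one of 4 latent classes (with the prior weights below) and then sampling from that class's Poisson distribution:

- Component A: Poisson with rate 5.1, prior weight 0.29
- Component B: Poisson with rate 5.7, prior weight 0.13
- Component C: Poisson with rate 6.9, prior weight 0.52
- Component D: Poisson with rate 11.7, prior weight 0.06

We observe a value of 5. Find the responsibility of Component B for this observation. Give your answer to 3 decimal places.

Posterior ∝ prior × likelihood, so P(k | x) ∝ w_k f_k(x); normalise over all components.
Evaluate each component's likelihood at the observed value:
  f_A = e^(−5.1)·5.1^5/5! = 0.175294
  f_B = e^(−5.7)·5.7^5/5! = 0.16777
  f_C = e^(−6.9)·6.9^5/5! = 0.131351
  f_D = e^(−11.7)·11.7^5/5! = 0.0151531
Weight by the priors:
  w_A·f_A = 0.29 × 0.175294 = 0.0508353
  w_B·f_B = 0.13 × 0.16777 = 0.0218101
  w_C·f_C = 0.52 × 0.131351 = 0.0683023
  w_D·f_D = 0.06 × 0.0151531 = 0.000909188
Normaliser: 0.0508353 + 0.0218101 + 0.0683023 + 0.000909188 = 0.141857
So the posterior for Component B is 0.0218101 / 0.141857 ≈ 0.154.

0.154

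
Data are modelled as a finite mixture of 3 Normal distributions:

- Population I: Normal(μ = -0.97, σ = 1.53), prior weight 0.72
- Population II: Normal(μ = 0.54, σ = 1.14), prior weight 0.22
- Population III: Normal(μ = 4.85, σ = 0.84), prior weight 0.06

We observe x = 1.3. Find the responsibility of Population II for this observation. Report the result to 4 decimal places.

By Bayes' theorem, P(k | x) = π_k f_k(x) / Σ_j π_j f_j(x).
Evaluate each component's likelihood at the observed value:
  p_I = (1/(1.53·√(2π)))·exp(−(1.3−-0.97)²/(2·1.53²)) = 0.260747·exp(-1.10062) = 0.0867409
  p_II = (1/(1.14·√(2π)))·exp(−(1.3−0.54)²/(2·1.14²)) = 0.349949·exp(-0.22222) = 0.280218
  p_III = (1/(0.84·√(2π)))·exp(−(1.3−4.85)²/(2·0.84²)) = 0.474931·exp(-8.93034) = 6.28394e-05
Multiply by the mixture weights:
  π_I·p_I = 0.72 × 0.0867409 = 0.0624534
  π_II·p_II = 0.22 × 0.280218 = 0.0616479
  π_III·p_III = 0.06 × 6.28394e-05 = 3.77036e-06
Sum: 0.0624534 + 0.0616479 + 3.77036e-06 = 0.124105
P(Population II | data) ≈ 0.4967

0.4967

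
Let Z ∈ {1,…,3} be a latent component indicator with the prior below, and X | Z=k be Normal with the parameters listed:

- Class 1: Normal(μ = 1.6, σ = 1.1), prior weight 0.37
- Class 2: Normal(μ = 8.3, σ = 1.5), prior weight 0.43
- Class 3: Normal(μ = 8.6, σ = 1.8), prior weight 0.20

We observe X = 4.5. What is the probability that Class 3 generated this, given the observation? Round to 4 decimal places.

By Bayes' theorem, P(k | x) = w_k f_k(x) / Σ_j w_j f_j(x).
Component likelihoods at x = 4.5:
  L_1 = 0.0112268
  L_2 = 0.0107452
  L_3 = 0.0165584
Prior × likelihood for each component:
  w_1·L_1 = 0.37 × 0.0112268 = 0.0041539
  w_2·L_2 = 0.43 × 0.0107452 = 0.00462045
  w_3·L_3 = 0.20 × 0.0165584 = 0.00331168
Denominator: 0.0041539 + 0.00462045 + 0.00331168 = 0.012086
P(Class 3 | the observation) ≈ 0.2740

0.2740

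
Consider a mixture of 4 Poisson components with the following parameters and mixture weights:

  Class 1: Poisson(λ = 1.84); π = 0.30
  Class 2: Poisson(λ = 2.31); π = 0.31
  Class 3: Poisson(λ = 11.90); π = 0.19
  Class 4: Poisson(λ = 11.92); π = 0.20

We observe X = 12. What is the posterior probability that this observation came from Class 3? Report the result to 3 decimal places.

0.487

By Bayes' theorem, P(k | x) = P(Z=k) f_k(x) / Σ_j P(Z=j) f_j(x).
Component likelihoods at x = 12:
  f_1 = 4.99316e-07
  f_2 = 4.78395e-06
  f_3 = 0.11432
  f_4 = 0.114337
Prior × likelihood for each component:
  P(Z=1)·f_1 = 0.30 × 4.99316e-07 = 1.49795e-07
  P(Z=2)·f_2 = 0.31 × 4.78395e-06 = 1.48302e-06
  P(Z=3)·f_3 = 0.19 × 0.11432 = 0.0217208
  P(Z=4)·f_4 = 0.20 × 0.114337 = 0.0228675
Marginal: 1.49795e-07 + 1.48302e-06 + 0.0217208 + 0.0228675 = 0.0445899
P(Class 3 | 12) ≈ 0.487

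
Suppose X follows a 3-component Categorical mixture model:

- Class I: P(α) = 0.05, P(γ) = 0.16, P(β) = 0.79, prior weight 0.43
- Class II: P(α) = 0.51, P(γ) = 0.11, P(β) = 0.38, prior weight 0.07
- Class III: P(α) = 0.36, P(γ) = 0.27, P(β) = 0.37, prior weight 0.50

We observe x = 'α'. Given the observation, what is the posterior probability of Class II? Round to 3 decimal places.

0.151

By Bayes' theorem, P(k | x) = π_k f_k(x) / Σ_j π_j f_j(x).
Component likelihoods at x = 'α':
  L_I = P(α | comp) = 0.05
  L_II = P(α | comp) = 0.51
  L_III = P(α | comp) = 0.36
Weight by the priors:
  π_I·L_I = 0.43 × 0.05 = 0.0215
  π_II·L_II = 0.07 × 0.51 = 0.0357
  π_III·L_III = 0.50 × 0.36 = 0.18
Denominator: 0.0215 + 0.0357 + 0.18 = 0.2372
So the posterior for Class II is 0.0357 / 0.2372 ≈ 0.151.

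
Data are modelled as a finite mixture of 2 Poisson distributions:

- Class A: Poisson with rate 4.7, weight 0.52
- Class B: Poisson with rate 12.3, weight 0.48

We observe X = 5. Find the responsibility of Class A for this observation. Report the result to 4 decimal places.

By Bayes' theorem, P(k | x) = w_k f_k(x) / Σ_j w_j f_j(x).
Poisson probabilities:
  p_A = e^(−4.7)·4.7^5/5! = 0.17383
  p_B = e^(−12.3)·12.3^5/5! = 0.0106788
Weight by the priors:
  w_A·p_A = 0.52 × 0.17383 = 0.0903914
  w_B·p_B = 0.48 × 0.0106788 = 0.00512582
Sum: 0.0903914 + 0.00512582 = 0.0955173
P(Class A | data) ≈ 0.9463

0.9463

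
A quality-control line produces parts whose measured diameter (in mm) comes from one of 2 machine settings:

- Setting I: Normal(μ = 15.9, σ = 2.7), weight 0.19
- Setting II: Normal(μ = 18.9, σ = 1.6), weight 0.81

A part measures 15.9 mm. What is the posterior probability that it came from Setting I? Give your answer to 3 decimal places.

P(component k | x) = P(Z=k)·f_k(x) / marginal(x), where marginal(x) = Σ_j P(Z=j)·f_j(x).
Normal densities:
  L_I = (1/(2.7·√(2π)))·exp(−(15.9−15.9)²/(2·2.7²)) = 0.147756·exp(-0.00000) = 0.147756
  L_II = (1/(1.6·√(2π)))·exp(−(15.9−18.9)²/(2·1.6²)) = 0.249339·exp(-1.75781) = 0.0429914
Multiply by the mixture weights:
  P(Z=I)·L_I = 0.19 × 0.147756 = 0.0280737
  P(Z=II)·L_II = 0.81 × 0.0429914 = 0.0348231
Evidence: 0.0280737 + 0.0348231 = 0.0628968
P(Setting I | 15.9 mm) ≈ 0.446

0.446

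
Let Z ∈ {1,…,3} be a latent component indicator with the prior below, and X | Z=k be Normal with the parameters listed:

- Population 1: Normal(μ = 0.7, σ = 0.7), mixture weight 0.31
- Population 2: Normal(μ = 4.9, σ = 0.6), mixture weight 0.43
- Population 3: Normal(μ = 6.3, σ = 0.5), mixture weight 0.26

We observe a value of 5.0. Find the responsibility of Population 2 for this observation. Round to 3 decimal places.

0.976

By Bayes' theorem, P(k | x) = P(Z=k) f_k(x) / Σ_j P(Z=j) f_j(x).
Normal densities:
  L_1 = 3.64609e-09
  L_2 = 0.655733
  L_3 = 0.0271659
Unnormalised posteriors:
  P(Z=1)·L_1 = 0.31 × 3.64609e-09 = 1.13029e-09
  P(Z=2)·L_2 = 0.43 × 0.655733 = 0.281965
  P(Z=3)·L_3 = 0.26 × 0.0271659 = 0.00706314
Marginal: 1.13029e-09 + 0.281965 + 0.00706314 = 0.289028
P(Population 2 | x) ≈ 0.976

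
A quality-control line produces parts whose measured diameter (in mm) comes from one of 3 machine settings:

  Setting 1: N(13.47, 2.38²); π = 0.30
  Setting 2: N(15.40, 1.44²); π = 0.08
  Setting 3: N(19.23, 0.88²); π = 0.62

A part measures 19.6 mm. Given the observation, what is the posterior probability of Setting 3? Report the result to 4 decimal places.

Posterior ∝ prior × likelihood, so P(k | x) ∝ π_k f_k(x); normalise over all components.
Evaluate each component's likelihood at the observed value:
  p_1 = (1/(2.38·√(2π)))·exp(−(19.6−13.47)²/(2·2.38²)) = 0.167623·exp(-3.31694) = 0.00607864
  p_2 = (1/(1.44·√(2π)))·exp(−(19.6−15.40)²/(2·1.44²)) = 0.277043·exp(-4.25347) = 0.00393811
  p_3 = (1/(0.88·√(2π)))·exp(−(19.6−19.23)²/(2·0.88²)) = 0.453344·exp(-0.08839) = 0.414992
Prior × likelihood for each component:
  π_1·p_1 = 0.30 × 0.00607864 = 0.00182359
  π_2·p_2 = 0.08 × 0.00393811 = 0.000315049
  π_3·p_3 = 0.62 × 0.414992 = 0.257295
Normaliser: 0.00182359 + 0.000315049 + 0.257295 = 0.259434
Responsibility of Setting 3: 0.257295 / 0.259434 ≈ 0.9918

0.9918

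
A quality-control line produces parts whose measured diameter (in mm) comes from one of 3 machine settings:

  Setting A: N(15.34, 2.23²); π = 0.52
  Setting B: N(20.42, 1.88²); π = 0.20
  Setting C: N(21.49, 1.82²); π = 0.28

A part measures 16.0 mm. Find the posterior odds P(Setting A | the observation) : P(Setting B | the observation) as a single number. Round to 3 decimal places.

Since P(k|x) ∝ P(Z=k) f_k(x), the posterior odds are P(Z=i) f_i(x) / (P(Z=j) f_j(x)).
Normal densities:
  p_A = 0.171232
  p_B = 0.0133804
  p_C = 0.00231728
Odds = (0.52/0.20) × (0.171232/0.0133804) = 2.6 × 12.7972 ≈ 33.273

33.273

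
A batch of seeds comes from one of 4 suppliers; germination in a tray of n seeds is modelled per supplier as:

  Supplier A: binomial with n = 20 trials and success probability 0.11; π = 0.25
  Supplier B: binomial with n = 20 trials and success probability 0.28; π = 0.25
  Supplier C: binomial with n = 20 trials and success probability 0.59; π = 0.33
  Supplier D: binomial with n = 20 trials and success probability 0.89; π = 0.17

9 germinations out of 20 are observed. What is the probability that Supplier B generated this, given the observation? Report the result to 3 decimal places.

Posterior ∝ prior × likelihood, so P(k | x) ∝ π_k f_k(x); normalise over all components.
Binomial probabilities:
  L_A = 0.000109908
  L_B = 0.0478945
  L_C = 0.0800749
  L_D = 1.67894e-06
Unnormalised posteriors:
  π_A·L_A = 0.25 × 0.000109908 = 2.74771e-05
  π_B·L_B = 0.25 × 0.0478945 = 0.0119736
  π_C·L_C = 0.33 × 0.0800749 = 0.0264247
  π_D·L_D = 0.17 × 1.67894e-06 = 2.8542e-07
Marginal: 2.74771e-05 + 0.0119736 + 0.0264247 + 2.8542e-07 = 0.0384261
So the posterior for Supplier B is 0.0119736 / 0.0384261 ≈ 0.312.

0.312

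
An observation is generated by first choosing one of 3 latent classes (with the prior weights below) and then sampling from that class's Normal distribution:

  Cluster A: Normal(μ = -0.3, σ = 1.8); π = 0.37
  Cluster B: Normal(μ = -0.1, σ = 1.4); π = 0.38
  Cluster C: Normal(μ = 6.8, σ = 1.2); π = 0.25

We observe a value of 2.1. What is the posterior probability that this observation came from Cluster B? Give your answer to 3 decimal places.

Posterior ∝ prior × likelihood, so P(k | x) ∝ π_k f_k(x); normalise over all components.
Evaluate each component's likelihood at the observed value:
  p_A = 0.0911167
  p_B = 0.0829013
  p_C = 0.000155106
Prior × likelihood for each component:
  π_A·p_A = 0.37 × 0.0911167 = 0.0337132
  π_B·p_B = 0.38 × 0.0829013 = 0.0315025
  π_C·p_C = 0.25 × 0.000155106 = 3.87766e-05
Marginal: 0.0337132 + 0.0315025 + 3.87766e-05 = 0.0652544
P(Cluster B | x) = 0.0315025 / 0.0652544 ≈ 0.483

0.483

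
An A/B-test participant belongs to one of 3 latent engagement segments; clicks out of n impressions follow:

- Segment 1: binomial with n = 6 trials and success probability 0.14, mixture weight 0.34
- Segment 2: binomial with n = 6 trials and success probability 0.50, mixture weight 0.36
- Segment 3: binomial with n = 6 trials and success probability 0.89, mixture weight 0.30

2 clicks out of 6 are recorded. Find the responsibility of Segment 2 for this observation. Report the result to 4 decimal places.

Posterior ∝ prior × likelihood, so P(k | x) ∝ w_k f_k(x); normalise over all components.
Binomial probabilities:
  f_1 = C(6,2)·0.14^2·0.86^4 = 15·0.0196·0.547008 = 0.16082
  f_2 = C(6,2)·0.50^2·0.50^4 = 15·0.25·0.0625 = 0.234375
  f_3 = C(6,2)·0.89^2·0.11^4 = 15·0.7921·0.00014641 = 0.00173957
Prior × likelihood for each component:
  w_1·f_1 = 0.34 × 0.16082 = 0.0546789
  w_2·f_2 = 0.36 × 0.234375 = 0.084375
  w_3·f_3 = 0.30 × 0.00173957 = 0.000521871
Denominator: 0.0546789 + 0.084375 + 0.000521871 = 0.139576
Responsibility of Segment 2: 0.084375 / 0.139576 ≈ 0.6045

0.6045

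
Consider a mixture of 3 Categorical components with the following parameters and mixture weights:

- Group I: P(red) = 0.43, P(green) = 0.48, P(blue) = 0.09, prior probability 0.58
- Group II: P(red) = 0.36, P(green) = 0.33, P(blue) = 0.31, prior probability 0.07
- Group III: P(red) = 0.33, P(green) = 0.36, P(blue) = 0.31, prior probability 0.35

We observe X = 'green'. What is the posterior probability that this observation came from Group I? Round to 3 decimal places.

0.651

By Bayes' theorem, P(k | x) = P(Z=k) f_k(x) / Σ_j P(Z=j) f_j(x).
Component likelihoods at x = 'green':
  f_I = 0.48
  f_II = 0.33
  f_III = 0.36
Multiply by the mixture weights:
  P(Z=I)·f_I = 0.58 × 0.48 = 0.2784
  P(Z=II)·f_II = 0.07 × 0.33 = 0.0231
  P(Z=III)·f_III = 0.35 × 0.36 = 0.126
Evidence: 0.2784 + 0.0231 + 0.126 = 0.4275
P(Group I | data) ≈ 0.651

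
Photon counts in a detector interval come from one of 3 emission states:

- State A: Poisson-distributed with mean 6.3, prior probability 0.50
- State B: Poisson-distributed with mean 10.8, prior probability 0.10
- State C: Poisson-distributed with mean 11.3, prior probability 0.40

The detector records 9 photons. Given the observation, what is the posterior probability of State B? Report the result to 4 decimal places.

0.1225

By Bayes' theorem, P(k | x) = P(Z=k) f_k(x) / Σ_j P(Z=j) f_j(x).
Evaluate each component's likelihood at the observed value:
  L_A = e^(−6.3)·6.3^9/9! = 0.0791128
  L_B = e^(−10.8)·10.8^9/9! = 0.112375
  L_C = e^(−11.3)·11.3^9/9! = 0.102427
Weight by the priors:
  P(Z=A)·L_A = 0.50 × 0.0791128 = 0.0395564
  P(Z=B)·L_B = 0.10 × 0.112375 = 0.0112375
  P(Z=C)·L_C = 0.40 × 0.102427 = 0.0409709
Normaliser: 0.0395564 + 0.0112375 + 0.0409709 = 0.0917648
P(State B | data) = 0.0112375 / 0.0917648 ≈ 0.1225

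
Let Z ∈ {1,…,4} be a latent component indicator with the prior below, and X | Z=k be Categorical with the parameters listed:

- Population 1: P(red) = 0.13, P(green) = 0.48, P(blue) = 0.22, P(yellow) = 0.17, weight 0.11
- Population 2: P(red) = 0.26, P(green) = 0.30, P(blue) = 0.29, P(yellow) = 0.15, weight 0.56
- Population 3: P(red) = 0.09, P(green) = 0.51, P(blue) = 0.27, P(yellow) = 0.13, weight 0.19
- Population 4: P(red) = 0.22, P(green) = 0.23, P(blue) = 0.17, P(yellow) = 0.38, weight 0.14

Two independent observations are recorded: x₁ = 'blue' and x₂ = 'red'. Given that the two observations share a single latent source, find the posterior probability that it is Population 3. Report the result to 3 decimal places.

By Bayes' theorem, P(k | x) = π_k f_k(x) / Σ_j π_j f_j(x).
Since both observations come from the same component, the likelihood for component k is f_k(x₁)·f_k(x₂).
  f_1 = [0.22] × [0.13] = 0.0286
  f_2 = [0.29] × [0.26] = 0.0754
  f_3 = [0.27] × [0.09] = 0.0243
  f_4 = [0.17] × [0.22] = 0.0374
Prior × likelihood for each component:
  π_1·f_1 = 0.11 × 0.0286 = 0.003146
  π_2·f_2 = 0.56 × 0.0754 = 0.042224
  π_3·f_3 = 0.19 × 0.0243 = 0.004617
  π_4·f_4 = 0.14 × 0.0374 = 0.005236
Denominator: 0.003146 + 0.042224 + 0.004617 + 0.005236 = 0.055223
Responsibility of Population 3: 0.004617 / 0.055223 ≈ 0.084

0.084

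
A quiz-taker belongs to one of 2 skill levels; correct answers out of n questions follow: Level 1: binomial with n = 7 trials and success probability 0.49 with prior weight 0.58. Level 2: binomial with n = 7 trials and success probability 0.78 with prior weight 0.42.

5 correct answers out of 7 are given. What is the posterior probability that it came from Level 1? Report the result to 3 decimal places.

Apply Bayes' rule: the posterior for each component is proportional to its prior times its likelihood at x.
Evaluate each component's likelihood at the observed value:
  L_1 = 0.154291
  L_2 = 0.293452
Unnormalised posteriors:
  w_1·L_1 = 0.58 × 0.154291 = 0.0894887
  w_2·L_2 = 0.42 × 0.293452 = 0.12325
Denominator: 0.0894887 + 0.12325 = 0.212739
P(Level 1 | the observation) = 0.0894887 / 0.212739 ≈ 0.421

0.421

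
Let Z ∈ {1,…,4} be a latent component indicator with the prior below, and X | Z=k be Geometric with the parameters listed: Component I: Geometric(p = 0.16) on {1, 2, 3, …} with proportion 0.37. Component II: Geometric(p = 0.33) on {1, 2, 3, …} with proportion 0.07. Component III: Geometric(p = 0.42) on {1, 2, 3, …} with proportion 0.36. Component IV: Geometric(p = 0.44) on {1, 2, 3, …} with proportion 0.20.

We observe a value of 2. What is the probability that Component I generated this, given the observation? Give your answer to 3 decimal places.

By Bayes' theorem, P(k | x) = π_k f_k(x) / Σ_j π_j f_j(x).
Geometric probabilities:
  f_I = 0.1344
  f_II = 0.2211
  f_III = 0.2436
  f_IV = 0.2464
Weight by the priors:
  π_I·f_I = 0.37 × 0.1344 = 0.049728
  π_II·f_II = 0.07 × 0.2211 = 0.015477
  π_III·f_III = 0.36 × 0.2436 = 0.087696
  π_IV·f_IV = 0.20 × 0.2464 = 0.04928
Sum: 0.049728 + 0.015477 + 0.087696 + 0.04928 = 0.202181
P(Component I | data) ≈ 0.246

0.246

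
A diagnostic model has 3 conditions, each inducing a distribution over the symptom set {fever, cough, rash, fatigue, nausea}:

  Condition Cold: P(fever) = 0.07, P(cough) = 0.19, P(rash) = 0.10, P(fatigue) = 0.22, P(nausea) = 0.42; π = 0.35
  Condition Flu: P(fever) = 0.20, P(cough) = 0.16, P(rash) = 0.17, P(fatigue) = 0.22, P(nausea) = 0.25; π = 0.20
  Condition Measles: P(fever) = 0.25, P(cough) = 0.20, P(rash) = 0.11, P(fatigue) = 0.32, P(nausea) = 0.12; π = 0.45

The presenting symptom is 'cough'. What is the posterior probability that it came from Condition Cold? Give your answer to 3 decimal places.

0.353

P(component k | x) = π_k·f_k(x) / marginal(x), where marginal(x) = Σ_j π_j·f_j(x).
Categorical probabilities:
  f_Cold = P(cough | comp) = 0.19
  f_Flu = P(cough | comp) = 0.16
  f_Measles = P(cough | comp) = 0.20
Unnormalised posteriors:
  π_Cold·f_Cold = 0.35 × 0.19 = 0.0665
  π_Flu·f_Flu = 0.20 × 0.16 = 0.032
  π_Measles·f_Measles = 0.45 × 0.2 = 0.09
Sum: 0.0665 + 0.032 + 0.09 = 0.1885
P(Condition Cold | x) = 0.0665 / 0.1885 ≈ 0.353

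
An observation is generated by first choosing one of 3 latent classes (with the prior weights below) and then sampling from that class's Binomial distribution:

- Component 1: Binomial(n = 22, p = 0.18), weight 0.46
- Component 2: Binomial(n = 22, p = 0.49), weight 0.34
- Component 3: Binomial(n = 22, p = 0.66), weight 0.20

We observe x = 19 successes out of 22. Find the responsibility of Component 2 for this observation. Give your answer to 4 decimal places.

0.0196

P(component k | x) = w_k·f_k(x) / marginal(x), where marginal(x) = Σ_j w_j·f_j(x).
Evaluate each component's likelihood at the observed value:
  f_1 = 6.01367e-12
  f_2 = 0.000265434
  f_3 = 0.0225576
Unnormalised posteriors:
  w_1·f_1 = 0.46 × 6.01367e-12 = 2.76629e-12
  w_2·f_2 = 0.34 × 0.000265434 = 9.02476e-05
  w_3·f_3 = 0.20 × 0.0225576 = 0.00451151
Sum: 2.76629e-12 + 9.02476e-05 + 0.00451151 = 0.00460176
P(Component 2 | data) ≈ 0.0196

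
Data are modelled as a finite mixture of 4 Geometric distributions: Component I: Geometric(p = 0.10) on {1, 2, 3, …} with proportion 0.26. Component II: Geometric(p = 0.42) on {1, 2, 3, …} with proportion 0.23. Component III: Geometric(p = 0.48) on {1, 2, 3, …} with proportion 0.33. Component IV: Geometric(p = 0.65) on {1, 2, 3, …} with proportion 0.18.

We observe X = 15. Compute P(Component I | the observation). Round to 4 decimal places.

0.9894

Apply Bayes' rule: the posterior for each component is proportional to its prior times its likelihood at x.
Component likelihoods at x = 15:
  L_I = 0.10·(1−0.10)^14 = 0.10·0.228768 = 0.0228768
  L_II = 0.42·(1−0.42)^14 = 0.42·0.000487519 = 0.000204758
  L_III = 0.48·(1−0.48)^14 = 0.48·0.000105693 = 5.07327e-05
  L_IV = 0.65·(1−0.65)^14 = 0.65·4.13955e-07 = 2.6907e-07
Weight by the priors:
  P(Z=I)·L_I = 0.26 × 0.0228768 = 0.00594797
  P(Z=II)·L_II = 0.23 × 0.000204758 = 4.70944e-05
  P(Z=III)·L_III = 0.33 × 5.07327e-05 = 1.67418e-05
  P(Z=IV)·L_IV = 0.18 × 2.6907e-07 = 4.84327e-08
Denominator: 0.00594797 + 4.70944e-05 + 1.67418e-05 + 4.84327e-08 = 0.00601185
So the posterior for Component I is 0.00594797 / 0.00601185 ≈ 0.9894.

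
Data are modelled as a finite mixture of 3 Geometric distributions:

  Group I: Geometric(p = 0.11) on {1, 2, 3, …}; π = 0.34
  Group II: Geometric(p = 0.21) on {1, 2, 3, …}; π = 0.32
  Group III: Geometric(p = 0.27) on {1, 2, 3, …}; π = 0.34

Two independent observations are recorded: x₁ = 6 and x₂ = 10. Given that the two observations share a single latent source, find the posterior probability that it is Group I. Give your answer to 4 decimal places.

0.4944

The responsibility of component k is π_k f_k(x) divided by Σ_j π_j f_j(x).
Since both observations come from the same component, the likelihood for component k is f_k(x₁)·f_k(x₂).
  L_I = [0.11·(1−0.11)^5 = 0.11·0.558406 = 0.0614247] × [0.0385392] = 0.00236726
  L_II = [0.21·(1−0.21)^5 = 0.21·0.307706 = 0.0646182] × [0.0251688] = 0.00162636
  L_III = [0.27·(1−0.27)^5 = 0.27·0.207307 = 0.0559729] × [0.0158953] = 0.000889708
Multiply by the mixture weights:
  π_I·L_I = 0.34 × 0.00236726 = 0.000804867
  π_II·L_II = 0.32 × 0.00162636 = 0.000520437
  π_III·L_III = 0.34 × 0.000889708 = 0.000302501
Evidence: 0.000804867 + 0.000520437 + 0.000302501 = 0.0016278
Responsibility of Group I: 0.000804867 / 0.0016278 ≈ 0.4944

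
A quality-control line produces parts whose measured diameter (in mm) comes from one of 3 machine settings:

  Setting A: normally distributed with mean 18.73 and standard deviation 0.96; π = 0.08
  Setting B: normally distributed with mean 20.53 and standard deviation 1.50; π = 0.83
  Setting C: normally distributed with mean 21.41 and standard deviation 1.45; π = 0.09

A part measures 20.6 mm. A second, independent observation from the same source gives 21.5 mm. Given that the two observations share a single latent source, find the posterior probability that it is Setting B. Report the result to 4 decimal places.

0.8905

P(component k | x) = w_k·f_k(x) / marginal(x), where marginal(x) = Σ_j w_j·f_j(x).
Since both observations come from the same component, the likelihood for component k is f_k(x₁)·f_k(x₂).
  f_A = [0.0623304] × [0.00646772] = 0.000403136
  f_B = [0.265672] × [0.215781] = 0.0573269
  f_C = [0.235386] × [0.274603] = 0.0646376
Unnormalised posteriors:
  w_A·f_A = 0.08 × 0.000403136 = 3.22509e-05
  w_B·f_B = 0.83 × 0.0573269 = 0.0475813
  w_C·f_C = 0.09 × 0.0646376 = 0.00581738
Evidence: 3.22509e-05 + 0.0475813 + 0.00581738 = 0.053431
P(Setting B | x₁,x₂) = 0.0475813 / 0.053431 ≈ 0.8905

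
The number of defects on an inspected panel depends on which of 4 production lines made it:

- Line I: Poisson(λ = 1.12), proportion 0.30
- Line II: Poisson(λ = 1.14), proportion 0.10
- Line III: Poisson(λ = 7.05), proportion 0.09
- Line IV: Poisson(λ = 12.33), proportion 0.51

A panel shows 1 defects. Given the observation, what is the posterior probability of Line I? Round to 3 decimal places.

0.747

P(component k | x) = P(Z=k)·f_k(x) / marginal(x), where marginal(x) = Σ_j P(Z=j)·f_j(x).
Component likelihoods at x = 1 defects:
  p_I = e^(−1.12)·1.12^1/1! = 0.365433
  p_II = e^(−1.14)·1.14^1/1! = 0.364594
  p_III = e^(−7.05)·7.05^1/1! = 0.00611523
  p_IV = e^(−12.33)·12.33^1/1! = 5.44643e-05
Weight by the priors:
  P(Z=I)·p_I = 0.30 × 0.365433 = 0.10963
  P(Z=II)·p_II = 0.10 × 0.364594 = 0.0364594
  P(Z=III)·p_III = 0.09 × 0.00611523 = 0.000550371
  P(Z=IV)·p_IV = 0.51 × 5.44643e-05 = 2.77768e-05
Normaliser: 0.10963 + 0.0364594 + 0.000550371 + 2.77768e-05 = 0.146668
P(Line I | data) = 0.10963 / 0.146668 ≈ 0.747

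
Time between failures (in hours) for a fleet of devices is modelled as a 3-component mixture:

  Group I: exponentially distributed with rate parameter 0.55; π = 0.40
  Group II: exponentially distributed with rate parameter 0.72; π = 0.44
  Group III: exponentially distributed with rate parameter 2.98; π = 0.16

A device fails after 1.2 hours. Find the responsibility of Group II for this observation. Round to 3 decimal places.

Apply Bayes' rule: the posterior for each component is proportional to its prior times its likelihood at x.
Exponential densities:
  L_I = 0.55·e^(−0.55·1.2) = 0.55·e^(−0.6600) = 0.284268
  L_II = 0.72·e^(−0.72·1.2) = 0.72·e^(−0.8640) = 0.30346
  L_III = 2.98·e^(−2.98·1.2) = 2.98·e^(−3.5760) = 0.0834025
Unnormalised posteriors:
  P(Z=I)·L_I = 0.40 × 0.284268 = 0.113707
  P(Z=II)·L_II = 0.44 × 0.30346 = 0.133523
  P(Z=III)·L_III = 0.16 × 0.0834025 = 0.0133444
Denominator: 0.113707 + 0.133523 + 0.0133444 = 0.260574
P(Group II | x) = 0.133523 / 0.260574 ≈ 0.512

0.512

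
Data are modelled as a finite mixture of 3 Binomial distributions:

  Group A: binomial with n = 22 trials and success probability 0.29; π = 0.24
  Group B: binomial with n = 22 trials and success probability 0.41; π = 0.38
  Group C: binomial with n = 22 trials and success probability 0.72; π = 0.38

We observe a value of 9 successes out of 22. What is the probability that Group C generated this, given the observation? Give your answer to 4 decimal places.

P(component k | x) = π_k·f_k(x) / marginal(x), where marginal(x) = Σ_j π_j·f_j(x).
Component likelihoods at x = 9 successes out of 22:
  f_A = C(22,9)·0.29^9·0.71^13 = 497420·1.45071e-05·0.0116509 = 0.0840744
  f_B = C(22,9)·0.41^9·0.59^13 = 497420·0.000327382·0.00104973 = 0.170944
  f_C = C(22,9)·0.72^9·0.28^13 = 497420·0.0519987·6.50211e-08 = 0.00168178
Weight by the priors:
  π_A·f_A = 0.24 × 0.0840744 = 0.0201779
  π_B·f_B = 0.38 × 0.170944 = 0.0649588
  π_C·f_C = 0.38 × 0.00168178 = 0.000639078
Normaliser: 0.0201779 + 0.0649588 + 0.000639078 = 0.0857757
So the posterior for Group C is 0.000639078 / 0.0857757 ≈ 0.0075.

0.0075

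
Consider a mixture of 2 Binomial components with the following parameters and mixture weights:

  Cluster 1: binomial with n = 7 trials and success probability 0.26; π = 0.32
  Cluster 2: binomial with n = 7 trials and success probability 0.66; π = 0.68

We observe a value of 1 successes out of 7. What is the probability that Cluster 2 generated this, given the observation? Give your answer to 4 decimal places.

0.0483

The responsibility of component k is π_k f_k(x) divided by Σ_j π_j f_j(x).
Component likelihoods at x = 1 successes out of 7:
  f_1 = 0.298856
  f_2 = 0.007137
Weight by the priors:
  π_1·f_1 = 0.32 × 0.298856 = 0.0956339
  π_2·f_2 = 0.68 × 0.007137 = 0.00485316
Evidence: 0.0956339 + 0.00485316 = 0.100487
P(Cluster 2 | 1 successes out of 7) = 0.00485316 / 0.100487 ≈ 0.0483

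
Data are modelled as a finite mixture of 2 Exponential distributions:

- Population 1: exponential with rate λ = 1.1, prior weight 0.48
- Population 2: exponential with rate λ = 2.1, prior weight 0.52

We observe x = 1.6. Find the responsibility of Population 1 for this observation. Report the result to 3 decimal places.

By Bayes' theorem, P(k | x) = π_k f_k(x) / Σ_j π_j f_j(x).
Component likelihoods at x = 1.6:
  L_1 = 0.189249
  L_2 = 0.072944
Multiply by the mixture weights:
  π_1·L_1 = 0.48 × 0.189249 = 0.0908397
  π_2·L_2 = 0.52 × 0.072944 = 0.0379309
Evidence: 0.0908397 + 0.0379309 = 0.128771
Responsibility of Population 1: 0.0908397 / 0.128771 ≈ 0.705

0.705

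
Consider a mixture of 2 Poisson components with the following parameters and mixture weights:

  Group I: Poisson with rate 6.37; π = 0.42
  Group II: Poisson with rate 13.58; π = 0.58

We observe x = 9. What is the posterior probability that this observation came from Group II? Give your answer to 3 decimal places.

0.481

By Bayes' theorem, P(k | x) = w_k f_k(x) / Σ_j w_j f_j(x).
Evaluate each component's likelihood at the observed value:
  f_I = e^(−6.37)·6.37^9/9! = 0.0814772
  f_II = e^(−13.58)·13.58^9/9! = 0.0547792
Unnormalised posteriors:
  w_I·f_I = 0.42 × 0.0814772 = 0.0342204
  w_II·f_II = 0.58 × 0.0547792 = 0.0317719
Marginal: 0.0342204 + 0.0317719 = 0.0659924
P(Group II | 9) = 0.0317719 / 0.0659924 ≈ 0.481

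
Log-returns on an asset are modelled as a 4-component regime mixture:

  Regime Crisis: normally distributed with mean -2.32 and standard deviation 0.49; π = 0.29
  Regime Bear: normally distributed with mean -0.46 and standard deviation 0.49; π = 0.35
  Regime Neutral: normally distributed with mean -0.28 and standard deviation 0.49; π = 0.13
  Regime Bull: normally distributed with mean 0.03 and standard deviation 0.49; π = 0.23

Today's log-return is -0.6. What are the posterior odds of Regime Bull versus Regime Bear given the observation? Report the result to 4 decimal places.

0.2995

Since P(k|x) ∝ π_k f_k(x), the posterior odds are π_i f_i(x) / (π_j f_j(x)).
Evaluate each component's likelihood at the observed value:
  p_Crisis = (1/(0.49·√(2π)))·exp(−(-0.6−-2.32)²/(2·0.49²)) = 0.814168·exp(-6.16077) = 0.00171841
  p_Bear = (1/(0.49·√(2π)))·exp(−(-0.6−-0.46)²/(2·0.49²)) = 0.814168·exp(-0.04082) = 0.781606
  p_Neutral = (1/(0.49·√(2π)))·exp(−(-0.6−-0.28)²/(2·0.49²)) = 0.814168·exp(-0.21324) = 0.657814
  p_Bull = (1/(0.49·√(2π)))·exp(−(-0.6−0.03)²/(2·0.49²)) = 0.814168·exp(-0.82653) = 0.356251
0.0819378 / 0.273562 ≈ 0.2995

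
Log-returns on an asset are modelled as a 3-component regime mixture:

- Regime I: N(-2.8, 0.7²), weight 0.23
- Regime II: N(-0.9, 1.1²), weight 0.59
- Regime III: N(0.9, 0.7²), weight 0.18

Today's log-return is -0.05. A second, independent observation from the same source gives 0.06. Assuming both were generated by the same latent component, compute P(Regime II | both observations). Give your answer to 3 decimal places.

By Bayes' theorem, P(k | x) = P(Z=k) f_k(x) / Σ_j P(Z=j) f_j(x).
Since both observations come from the same component, the likelihood for component k is f_k(x₁)·f_k(x₂).
  L_I = [(1/(0.7·√(2π)))·exp(−(-0.05−-2.8)²/(2·0.7²)) = 0.569918·exp(-7.71684) = 0.000253765] × [0.000135195] = 3.43078e-08
  L_II = [(1/(1.1·√(2π)))·exp(−(-0.05−-0.9)²/(2·1.1²)) = 0.362675·exp(-0.29855) = 0.269065] × [0.247814] = 0.0666782
  L_III = [(1/(0.7·√(2π)))·exp(−(-0.05−0.9)²/(2·0.7²)) = 0.569918·exp(-0.92092) = 0.226915] × [0.277409] = 0.062948
Prior × likelihood for each component:
  P(Z=I)·L_I = 0.23 × 3.43078e-08 = 7.89078e-09
  P(Z=II)·L_II = 0.59 × 0.0666782 = 0.0393401
  P(Z=III)·L_III = 0.18 × 0.062948 = 0.0113306
Normaliser: 7.89078e-09 + 0.0393401 + 0.0113306 = 0.0506708
Responsibility of Regime II: 0.0393401 / 0.0506708 ≈ 0.776

0.776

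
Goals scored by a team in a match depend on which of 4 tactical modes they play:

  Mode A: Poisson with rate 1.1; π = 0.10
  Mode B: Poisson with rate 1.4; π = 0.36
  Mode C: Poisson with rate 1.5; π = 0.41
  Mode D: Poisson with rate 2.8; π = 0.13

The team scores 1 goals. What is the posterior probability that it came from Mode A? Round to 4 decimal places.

Apply Bayes' rule: the posterior for each component is proportional to its prior times its likelihood at x.
Component likelihoods at x = 1 goals:
  p_A = e^(−1.1)·1.1^1/1! = 0.366158
  p_B = e^(−1.4)·1.4^1/1! = 0.345236
  p_C = e^(−1.5)·1.5^1/1! = 0.334695
  p_D = e^(−2.8)·2.8^1/1! = 0.170268
Prior × likelihood for each component:
  π_A·p_A = 0.10 × 0.366158 = 0.0366158
  π_B·p_B = 0.36 × 0.345236 = 0.124285
  π_C·p_C = 0.41 × 0.334695 = 0.137225
  π_D·p_D = 0.13 × 0.170268 = 0.0221349
Normaliser: 0.0366158 + 0.124285 + 0.137225 + 0.0221349 = 0.320261
Responsibility of Mode A: 0.0366158 / 0.320261 ≈ 0.1143

0.1143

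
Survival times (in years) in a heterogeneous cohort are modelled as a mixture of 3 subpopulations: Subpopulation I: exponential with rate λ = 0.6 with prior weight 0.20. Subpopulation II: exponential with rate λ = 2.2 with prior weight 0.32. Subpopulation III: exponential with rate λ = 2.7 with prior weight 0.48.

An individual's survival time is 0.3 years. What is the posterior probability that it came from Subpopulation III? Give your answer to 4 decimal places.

0.5540

P(component k | x) = π_k·f_k(x) / marginal(x), where marginal(x) = Σ_j π_j·f_j(x).
Component likelihoods at x = 0.3 years:
  f_I = 0.501162
  f_II = 1.13707
  f_III = 1.20112
Unnormalised posteriors:
  π_I·f_I = 0.20 × 0.501162 = 0.100232
  π_II·f_II = 0.32 × 1.13707 = 0.363863
  π_III·f_III = 0.48 × 1.20112 = 0.576536
Evidence: 0.100232 + 0.363863 + 0.576536 = 1.04063
P(Subpopulation III | x) = 0.576536 / 1.04063 ≈ 0.5540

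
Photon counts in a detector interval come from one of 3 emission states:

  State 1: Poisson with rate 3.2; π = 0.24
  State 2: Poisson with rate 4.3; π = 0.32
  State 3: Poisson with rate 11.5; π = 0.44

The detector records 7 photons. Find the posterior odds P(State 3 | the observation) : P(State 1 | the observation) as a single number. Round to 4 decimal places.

3.5272

The posterior odds equal the prior odds times the likelihood ratio: (π_i/π_j)·(f_i(x)/f_j(x)).
Poisson probabilities:
  p_1 = e^(−3.2)·3.2^7/7! = 0.0277893
  p_2 = e^(−4.3)·4.3^7/7! = 0.0731783
  p_3 = e^(−11.5)·11.5^7/7! = 0.0534648
0.0235245 / 0.00666942 ≈ 3.5272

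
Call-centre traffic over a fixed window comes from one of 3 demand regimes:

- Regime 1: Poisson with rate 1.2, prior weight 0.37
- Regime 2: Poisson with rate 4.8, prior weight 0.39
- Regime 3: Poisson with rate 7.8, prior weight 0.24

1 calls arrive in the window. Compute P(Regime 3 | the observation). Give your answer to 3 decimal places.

The responsibility of component k is π_k f_k(x) divided by Σ_j π_j f_j(x).
Evaluate each component's likelihood at the observed value:
  p_1 = e^(−1.2)·1.2^1/1! = 0.361433
  p_2 = e^(−4.8)·4.8^1/1! = 0.0395028
  p_3 = e^(−7.8)·7.8^1/1! = 0.00319593
Unnormalised posteriors:
  π_1·p_1 = 0.37 × 0.361433 = 0.13373
  π_2·p_2 = 0.39 × 0.0395028 = 0.0154061
  π_3·p_3 = 0.24 × 0.00319593 = 0.000767024
Evidence: 0.13373 + 0.0154061 + 0.000767024 = 0.149903
So the posterior for Regime 3 is 0.000767024 / 0.149903 ≈ 0.005.

0.005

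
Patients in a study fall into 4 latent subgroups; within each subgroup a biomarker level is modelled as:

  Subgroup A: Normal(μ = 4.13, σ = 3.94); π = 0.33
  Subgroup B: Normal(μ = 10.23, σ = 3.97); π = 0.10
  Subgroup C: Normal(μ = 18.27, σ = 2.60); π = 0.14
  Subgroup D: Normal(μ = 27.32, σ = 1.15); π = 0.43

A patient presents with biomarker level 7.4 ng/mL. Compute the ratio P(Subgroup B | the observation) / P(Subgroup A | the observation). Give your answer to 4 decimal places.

Since P(k|x) ∝ π_k f_k(x), the posterior odds are π_i f_i(x) / (π_j f_j(x)).
Evaluate each component's likelihood at the observed value:
  p_A = 0.0717529
  p_B = 0.0779428
  p_C = 2.45729e-05
  p_D = 2.43657e-66
0.00779428 / 0.0236785 ≈ 0.3292

0.3292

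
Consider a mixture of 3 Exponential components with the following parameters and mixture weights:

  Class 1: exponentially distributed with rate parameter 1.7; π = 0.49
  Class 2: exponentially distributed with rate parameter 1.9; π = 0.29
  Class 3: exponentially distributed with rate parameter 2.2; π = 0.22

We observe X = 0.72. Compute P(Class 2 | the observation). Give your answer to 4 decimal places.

P(component k | x) = π_k·f_k(x) / marginal(x), where marginal(x) = Σ_j π_j·f_j(x).
Evaluate each component's likelihood at the observed value:
  p_1 = 1.7·e^(−1.7·0.72) = 1.7·e^(−1.2240) = 0.499888
  p_2 = 1.9·e^(−1.9·0.72) = 1.9·e^(−1.3680) = 0.48377
  p_3 = 2.2·e^(−2.2·0.72) = 2.2·e^(−1.5840) = 0.451336
Unnormalised posteriors:
  π_1·p_1 = 0.49 × 0.499888 = 0.244945
  π_2·p_2 = 0.29 × 0.48377 = 0.140293
  π_3·p_3 = 0.22 × 0.451336 = 0.099294
Denominator: 0.244945 + 0.140293 + 0.099294 = 0.484532
P(Class 2 | x) ≈ 0.2895

0.2895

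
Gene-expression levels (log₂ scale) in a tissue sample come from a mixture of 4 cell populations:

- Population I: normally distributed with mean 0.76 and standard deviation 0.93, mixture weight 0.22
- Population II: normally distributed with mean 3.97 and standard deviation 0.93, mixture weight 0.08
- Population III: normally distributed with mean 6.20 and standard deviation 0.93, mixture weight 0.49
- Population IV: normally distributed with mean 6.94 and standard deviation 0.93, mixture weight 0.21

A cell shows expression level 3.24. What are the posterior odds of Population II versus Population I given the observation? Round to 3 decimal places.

Posterior odds = (w_i f_i(x)) / (w_j f_j(x)); the normalising sum cancels.
Evaluate each component's likelihood at the observed value:
  f_I = (1/(0.93·√(2π)))·exp(−(3.24−0.76)²/(2·0.93²)) = 0.428970·exp(-3.55556) = 0.0122537
  f_II = (1/(0.93·√(2π)))·exp(−(3.24−3.97)²/(2·0.93²)) = 0.428970·exp(-0.30807) = 0.315235
  f_III = (1/(0.93·√(2π)))·exp(−(3.24−6.20)²/(2·0.93²)) = 0.428970·exp(-5.06509) = 0.00270822
  f_IV = (1/(0.93·√(2π)))·exp(−(3.24−6.94)²/(2·0.93²)) = 0.428970·exp(-7.91421) = 0.000156794
0.0252188 / 0.00269582 ≈ 9.355

9.355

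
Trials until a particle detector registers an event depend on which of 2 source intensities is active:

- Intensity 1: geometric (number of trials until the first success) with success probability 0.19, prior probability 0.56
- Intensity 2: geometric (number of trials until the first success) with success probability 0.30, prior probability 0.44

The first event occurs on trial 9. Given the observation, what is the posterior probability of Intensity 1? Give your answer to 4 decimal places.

0.7215

By Bayes' theorem, P(k | x) = P(Z=k) f_k(x) / Σ_j P(Z=j) f_j(x).
Geometric probabilities:
  p_1 = 0.0352074
  p_2 = 0.0172944
Weight by the priors:
  P(Z=1)·p_1 = 0.56 × 0.0352074 = 0.0197161
  P(Z=2)·p_2 = 0.44 × 0.0172944 = 0.00760954
Denominator: 0.0197161 + 0.00760954 = 0.0273257
So the posterior for Intensity 1 is 0.0197161 / 0.0273257 ≈ 0.7215.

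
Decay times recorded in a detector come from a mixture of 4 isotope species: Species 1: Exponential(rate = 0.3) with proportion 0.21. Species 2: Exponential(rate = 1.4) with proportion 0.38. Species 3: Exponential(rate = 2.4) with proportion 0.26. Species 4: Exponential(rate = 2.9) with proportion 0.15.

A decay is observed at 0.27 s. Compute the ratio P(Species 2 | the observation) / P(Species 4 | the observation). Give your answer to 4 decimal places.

Only the two components matter; the odds are (π_i f_i(x)) / (π_j f_j(x)).
Component likelihoods at x = 0.27 s:
  p_1 = 0.276658
  p_2 = 0.959323
  p_3 = 1.25542
  p_4 = 1.3254
0.364543 / 0.198809 ≈ 1.8336

1.8336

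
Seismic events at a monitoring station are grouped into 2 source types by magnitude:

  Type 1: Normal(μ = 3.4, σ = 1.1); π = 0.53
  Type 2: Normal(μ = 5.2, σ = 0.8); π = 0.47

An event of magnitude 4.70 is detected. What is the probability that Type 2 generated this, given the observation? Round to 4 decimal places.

0.6685

Posterior ∝ prior × likelihood, so P(k | x) ∝ P(Z=k) f_k(x); normalise over all components.
Normal densities:
  L_1 = (1/(1.1·√(2π)))·exp(−(4.70−3.4)²/(2·1.1²)) = 0.362675·exp(-0.69835) = 0.180397
  L_2 = (1/(0.8·√(2π)))·exp(−(4.70−5.2)²/(2·0.8²)) = 0.498678·exp(-0.19531) = 0.410201
Multiply by the mixture weights:
  P(Z=1)·L_1 = 0.53 × 0.180397 = 0.0956104
  P(Z=2)·L_2 = 0.47 × 0.410201 = 0.192795
Normaliser: 0.0956104 + 0.192795 = 0.288405
P(Type 2 | data) = 0.192795 / 0.288405 ≈ 0.6685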